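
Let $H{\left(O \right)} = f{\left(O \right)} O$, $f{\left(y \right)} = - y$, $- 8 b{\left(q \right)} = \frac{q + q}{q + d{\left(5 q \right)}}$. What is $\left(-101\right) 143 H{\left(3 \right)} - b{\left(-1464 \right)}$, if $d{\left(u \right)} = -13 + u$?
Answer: $\frac{1143496005}{8797} \approx 1.2999 \cdot 10^{5}$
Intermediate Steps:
$b{\left(q \right)} = - \frac{q}{4 \left(-13 + 6 q\right)}$ ($b{\left(q \right)} = - \frac{\left(q + q\right) \frac{1}{q + \left(-13 + 5 q\right)}}{8} = - \frac{2 q \frac{1}{-13 + 6 q}}{8} = - \frac{q}{4 \left(-13 + 6 q\right)}$)
$H{\left(O \right)} = - O^{2}$ ($H{\left(O \right)} = - O O = - O^{2}$)
$\left(-101\right) 143 H{\left(3 \right)} - b{\left(-1464 \right)} = \left(-101\right) 143 \left(- 3^{2}\right) - \left(-1\right) \left(-1464\right) \frac{1}{-52 + 24 \left(-1464\right)} = - 14443 \left(\left(-1\right) 9\right) - \left(-1\right) \left(-1464\right) \frac{1}{-52 - 35136} = \left(-14443\right) \left(-9\right) - \left(-1\right) \left(-1464\right) \frac{1}{-35188} = 129987 - \left(-1\right) \left(-1464\right) \left(- \frac{1}{35188}\right) = 129987 - - \frac{366}{8797} = 129987 + \frac{366}{8797} = \frac{1143496005}{8797}$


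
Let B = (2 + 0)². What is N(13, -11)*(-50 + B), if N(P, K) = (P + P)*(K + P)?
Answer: -2392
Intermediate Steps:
B = 4 (B = 2² = 4)
N(P, K) = 2*P*(K + P) (N(P, K) = (2*P)*(K + P) = 2*P*(K + P))
N(13, -11)*(-50 + B) = (2*13*(-11 + 13))*(-50 + 4) = (2*13*2)*(-46) = 52*(-46) = -2392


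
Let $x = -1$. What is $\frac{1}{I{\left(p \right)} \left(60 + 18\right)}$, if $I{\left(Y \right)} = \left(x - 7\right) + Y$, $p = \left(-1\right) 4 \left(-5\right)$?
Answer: $\frac{1}{936} \approx 0.0010684$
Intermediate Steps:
$p = 20$ ($p = \left(-4\right) \left(-5\right) = 20$)
$I{\left(Y \right)} = -8 + Y$ ($I{\left(Y \right)} = \left(-1 - 7\right) + Y = -8 + Y$)
$\frac{1}{I{\left(p \right)} \left(60 + 18\right)} = \frac{1}{\left(-8 + 20\right) \left(60 + 18\right)} = \frac{1}{12 \cdot 78} = \frac{1}{936}$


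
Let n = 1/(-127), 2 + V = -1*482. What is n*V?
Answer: 484/127 ≈ 3.8110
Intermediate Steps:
V = -484 (V = -2 - 1*482 = -2 - 482 = -484)
n = -1/127 ≈ -0.0078740
n*V = -1/127*(-484) = 484/127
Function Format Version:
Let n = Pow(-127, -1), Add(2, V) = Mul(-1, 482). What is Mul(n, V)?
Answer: Rational(484, 127) ≈ 3.8110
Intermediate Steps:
V = -484 (V = Add(-2, Mul(-1, 482)) = Add(-2, -482) = -484)
n = Rational(-1, 127) ≈ -0.0078740
Mul(n, V) = Mul(Rational(-1, 127), -484) = Rational(484, 127)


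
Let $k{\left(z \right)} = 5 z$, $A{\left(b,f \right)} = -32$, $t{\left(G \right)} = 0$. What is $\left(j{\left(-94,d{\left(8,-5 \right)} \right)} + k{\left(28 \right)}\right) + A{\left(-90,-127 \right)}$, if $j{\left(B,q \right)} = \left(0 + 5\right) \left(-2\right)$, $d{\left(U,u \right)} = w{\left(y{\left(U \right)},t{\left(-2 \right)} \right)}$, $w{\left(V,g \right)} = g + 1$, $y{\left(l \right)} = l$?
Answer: $98$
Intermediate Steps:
$w{\left(V,g \right)} = 1 + g$
$d{\left(U,u \right)} = 1$ ($d{\left(U,u \right)} = 1 + 0 = 1$)
$j{\left(B,q \right)} = -10$ ($j{\left(B,q \right)} = 5 \left(-2\right) = -10$)
$\left(j{\left(-94,d{\left(8,-5 \right)} \right)} + k{\left(28 \right)}\right) + A{\left(-90,-127 \right)} = \left(-10 + 5 \cdot 28\right) - 32 = \left(-10 + 140\right) - 32 = 130 - 32 = 98$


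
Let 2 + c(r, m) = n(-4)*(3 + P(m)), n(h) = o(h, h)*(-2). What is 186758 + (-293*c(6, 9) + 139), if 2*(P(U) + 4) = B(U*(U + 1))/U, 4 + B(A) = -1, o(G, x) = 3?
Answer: 555710/3 ≈ 1.8524e+5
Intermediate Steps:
B(A) = -5 (B(A) = -4 - 1 = -5)
n(h) = -6 (n(h) = 3*(-2) = -6)
P(U) = -4 - 5/(2*U) (P(U) = -4 + (-5/U)/2 = -4 - 5/(2*U))
c(r, m) = 4 + 15/m (c(r, m) = -2 - 6*(3 + (-4 - 5/(2*m))) = -2 - 6*(-1 - 5/(2*m)) = -2 + (6 + 15/m) = 4 + 15/m)
186758 + (-293*c(6, 9) + 139) = 186758 + (-293*(4 + 15/9) + 139) = 186758 + (-293*(4 + 15*(⅑)) + 139) = 186758 + (-293*(4 + 5/3) + 139) = 186758 + (-293*17/3 + 139) = 186758 + (-4981/3 + 139) = 186758 - 4564/3 = 555710/3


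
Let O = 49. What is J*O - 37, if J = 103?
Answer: 5010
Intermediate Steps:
J*O - 37 = 103*49 - 37 = 5047 - 37 = 5010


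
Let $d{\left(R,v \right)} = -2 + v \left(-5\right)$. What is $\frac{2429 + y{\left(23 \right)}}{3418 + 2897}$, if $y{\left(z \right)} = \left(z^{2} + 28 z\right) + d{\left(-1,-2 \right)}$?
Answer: $\frac{722}{1263} \approx 0.57165$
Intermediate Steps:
$d{\left(R,v \right)} = -2 - 5 v$
$y{\left(z \right)} = 8 + z^{2} + 28 z$ ($y{\left(z \right)} = \left(z^{2} + 28 z\right) - -8 = \left(z^{2} + 28 z\right) + \left(-2 + 10\right) = \left(z^{2} + 28 z\right) + 8 = 8 + z^{2} + 28 z$)
$\frac{2429 + y{\left(23 \right)}}{3418 + 2897} = \frac{2429 + \left(8 + 23^{2} + 28 \cdot 23\right)}{3418 + 2897} = \frac{2429 + \left(8 + 529 + 644\right)}{6315} = \left(2429 + 1181\right) \frac{1}{6315} = 3610 \cdot \frac{1}{6315} = \frac{722}{1263}$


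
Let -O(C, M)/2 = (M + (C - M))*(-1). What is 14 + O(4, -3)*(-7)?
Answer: -42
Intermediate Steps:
O(C, M) = 2*C (O(C, M) = -2*(M + (C - M))*(-1) = -2*C*(-1) = -(-2)*C = 2*C)
14 + O(4, -3)*(-7) = 14 + (2*4)*(-7) = 14 + 8*(-7) = 14 - 56 = -42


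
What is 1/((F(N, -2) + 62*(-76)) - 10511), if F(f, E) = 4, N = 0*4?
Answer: -1/15219 ≈ -6.5707e-5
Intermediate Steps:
N = 0
1/((F(N, -2) + 62*(-76)) - 10511) = 1/((4 + 62*(-76)) - 10511) = 1/((4 - 4712) - 10511) = 1/(-4708 - 10511) = 1/(-15219) = -1/15219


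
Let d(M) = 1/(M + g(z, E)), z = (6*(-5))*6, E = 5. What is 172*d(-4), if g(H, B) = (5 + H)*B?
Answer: -172/879 ≈ -0.19568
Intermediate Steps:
z = -180 (z = -30*6 = -180)
g(H, B) = B*(5 + H)
d(M) = 1/(-875 + M) (d(M) = 1/(M + 5*(5 - 180)) = 1/(M + 5*(-175)) = 1/(M - 875) = 1/(-875 + M))
172*d(-4) = 172/(-875 - 4) = 172/(-879) = 172*(-1/879) = -172/879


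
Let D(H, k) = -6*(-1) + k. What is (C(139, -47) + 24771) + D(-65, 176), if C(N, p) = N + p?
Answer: 25045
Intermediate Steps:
D(H, k) = 6 + k
(C(139, -47) + 24771) + D(-65, 176) = ((139 - 47) + 24771) + (6 + 176) = (92 + 24771) + 182 = 24863 + 182 = 25045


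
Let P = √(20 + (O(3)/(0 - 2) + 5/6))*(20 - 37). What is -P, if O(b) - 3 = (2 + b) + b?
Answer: 17*√138/3 ≈ 66.568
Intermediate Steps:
O(b) = 5 + 2*b (O(b) = 3 + ((2 + b) + b) = 3 + (2 + 2*b) = 5 + 2*b)
P = -17*√138/3 (P = √(20 + ((5 + 2*3)/(0 - 2) + 5/6))*(20 - 37) = √(20 + ((5 + 6)/(-2) + 5*(⅙)))*(-17) = √(20 + (11*(-½) + ⅚))*(-17) = √(20 + (-11/2 + ⅚))*(-17) = √(20 - 14/3)*(-17) = √(46/3)*(-17) = (√138/3)*(-17) = -17*√138/3 ≈ -66.568)
-P = -(-17)*√138/3 = 17*√138/3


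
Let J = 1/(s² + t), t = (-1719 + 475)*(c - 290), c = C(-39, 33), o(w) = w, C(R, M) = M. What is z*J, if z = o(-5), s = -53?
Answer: -5/322517 ≈ -1.5503e-5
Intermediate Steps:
c = 33
z = -5
t = 319708 (t = (-1719 + 475)*(33 - 290) = -1244*(-257) = 319708)
J = 1/322517 (J = 1/((-53)² + 319708) = 1/(2809 + 319708) = 1/322517 ≈ 3.1006e-6)
z*J = -5*1/322517 = -5/322517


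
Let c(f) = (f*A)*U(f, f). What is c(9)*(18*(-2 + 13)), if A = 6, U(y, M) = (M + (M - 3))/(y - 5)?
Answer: 40095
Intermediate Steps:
U(y, M) = (-3 + 2*M)/(-5 + y) (U(y, M) = (M + (-3 + M))/(-5 + y) = (-3 + 2*M)/(-5 + y))
c(f) = 6*f*(-3 + 2*f)/(-5 + f) (c(f) = (f*6)*((-3 + 2*f)/(-5 + f)) = (6*f)*((-3 + 2*f)/(-5 + f)) = 6*f*(-3 + 2*f)/(-5 + f))
c(9)*(18*(-2 + 13)) = (6*9*(-3 + 2*9)/(-5 + 9))*(18*(-2 + 13)) = (6*9*(-3 + 18)/4)*(18*11) = (6*9*(¼)*15)*198 = (405/2)*198 = 40095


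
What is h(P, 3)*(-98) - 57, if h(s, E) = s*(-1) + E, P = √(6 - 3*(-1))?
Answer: -57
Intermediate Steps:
P = 3 (P = √(6 + 3) = √9 = 3)
h(s, E) = E - s (h(s, E) = -s + E = E - s)
h(P, 3)*(-98) - 57 = (3 - 1*3)*(-98) - 57 = (3 - 3)*(-98) - 57 = 0*(-98) - 57 = 0 - 57 = -57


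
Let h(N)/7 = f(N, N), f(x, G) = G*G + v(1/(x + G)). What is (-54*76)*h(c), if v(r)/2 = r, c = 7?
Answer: -1411776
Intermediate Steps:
v(r) = 2*r
f(x, G) = G² + 2/(G + x) (f(x, G) = G*G + 2/(x + G) = G² + 2/(G + x))
h(N) = 7*(2 + 2*N³)/(2*N) (h(N) = 7*((2 + N²*(N + N))/(N + N)) = 7*((2 + N²*(2*N))/((2*N))) = 7*((1/(2*N))*(2 + 2*N³)) = 7*((2 + 2*N³)/(2*N)) = 7*(2 + 2*N³)/(2*N))
(-54*76)*h(c) = (-54*76)*(7*(1 + 7³)/7) = -28728*(1 + 343)/7 = -28728*344/7 = -4104*344 = -1411776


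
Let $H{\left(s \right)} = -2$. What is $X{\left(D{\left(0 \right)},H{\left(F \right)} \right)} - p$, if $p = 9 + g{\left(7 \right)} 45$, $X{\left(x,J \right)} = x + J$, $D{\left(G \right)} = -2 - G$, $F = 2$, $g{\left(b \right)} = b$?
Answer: $-328$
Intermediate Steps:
$X{\left(x,J \right)} = J + x$
$p = 324$ ($p = 9 + 7 \cdot 45 = 9 + 315 = 324$)
$X{\left(D{\left(0 \right)},H{\left(F \right)} \right)} - p = \left(-2 - 2\right) - 324 = -4 - 324 = -328$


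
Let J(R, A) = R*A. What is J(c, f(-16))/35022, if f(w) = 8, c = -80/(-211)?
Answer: 320/3694821 ≈ 8.6608e-5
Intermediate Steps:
c = 80/211 (c = -80*(-1/211) = 80/211 ≈ 0.37915)
J(R, A) = A*R
J(c, f(-16))/35022 = (8*(80/211))/35022 = (640/211)*(1/35022) = 320/3694821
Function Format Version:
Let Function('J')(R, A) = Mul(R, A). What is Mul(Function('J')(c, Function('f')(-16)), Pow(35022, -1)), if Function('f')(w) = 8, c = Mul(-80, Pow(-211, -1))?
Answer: Rational(320, 3694821) ≈ 8.6608e-5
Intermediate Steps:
c = Rational(80, 211) (c = Mul(-80, Rational(-1, 211)) = Rational(80, 211) ≈ 0.37915)
Function('J')(R, A) = Mul(A, R)
Mul(Function('J')(c, Function('f')(-16)), Pow(35022, -1)) = Mul(Mul(8, Rational(80, 211)), Pow(35022, -1)) = Mul(Rational(640, 211), Rational(1, 35022)) = Rational(320, 3694821)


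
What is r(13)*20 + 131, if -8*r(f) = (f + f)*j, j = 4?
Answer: -129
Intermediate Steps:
r(f) = -f (r(f) = -(f + f)*4/8 = -2*f*4/8 = -f)
r(13)*20 + 131 = -1*13*20 + 131 = -13*20 + 131 = -260 + 131 = -129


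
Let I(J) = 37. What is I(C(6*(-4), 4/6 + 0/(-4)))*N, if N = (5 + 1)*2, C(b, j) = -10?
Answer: 444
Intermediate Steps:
N = 12 (N = 6*2 = 12)
I(C(6*(-4), 4/6 + 0/(-4)))*N = 37*12 = 444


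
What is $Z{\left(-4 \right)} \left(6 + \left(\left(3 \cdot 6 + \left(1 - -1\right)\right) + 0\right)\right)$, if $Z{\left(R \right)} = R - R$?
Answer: $0$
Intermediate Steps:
$Z{\left(R \right)} = 0$
$Z{\left(-4 \right)} \left(6 + \left(\left(3 \cdot 6 + \left(1 - -1\right)\right) + 0\right)\right) = 0 \left(6 + \left(\left(3 \cdot 6 + \left(1 - -1\right)\right) + 0\right)\right) = 0 \left(6 + \left(\left(18 + \left(1 + 1\right)\right) + 0\right)\right) = 0 \left(6 + \left(\left(18 + 2\right) + 0\right)\right) = 0 \left(6 + \left(20 + 0\right)\right) = 0 \left(6 + 20\right) = 0 \cdot 26 = 0$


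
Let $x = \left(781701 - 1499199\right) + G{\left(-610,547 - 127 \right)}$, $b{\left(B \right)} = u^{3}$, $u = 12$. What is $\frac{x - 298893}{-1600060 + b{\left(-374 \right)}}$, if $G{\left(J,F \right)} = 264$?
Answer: $\frac{1016127}{1598332} \approx 0.63574$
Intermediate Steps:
$b{\left(B \right)} = 1728$ ($b{\left(B \right)} = 12^{3} = 1728$)
$x = -717234$ ($x = \left(781701 - 1499199\right) + 264 = -717498 + 264 = -717234$)
$\frac{x - 298893}{-1600060 + b{\left(-374 \right)}} = \frac{-717234 - 298893}{-1600060 + 1728} = - \frac{1016127}{-1598332} = \left(-1016127\right) \left(- \frac{1}{1598332}\right) = \frac{1016127}{1598332}$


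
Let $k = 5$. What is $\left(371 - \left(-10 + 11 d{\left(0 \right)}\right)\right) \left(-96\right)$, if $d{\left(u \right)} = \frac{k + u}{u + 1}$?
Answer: $-31296$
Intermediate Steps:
$d{\left(u \right)} = \frac{5 + u}{1 + u}$ ($d{\left(u \right)} = \frac{5 + u}{u + 1} = \frac{5 + u}{1 + u}$)
$\left(371 - \left(-10 + 11 d{\left(0 \right)}\right)\right) \left(-96\right) = \left(371 + \left(10 - 11 \frac{5 + 0}{1 + 0}\right)\right) \left(-96\right) = \left(371 + \left(10 - 11 \cdot 1^{-1} \cdot 5\right)\right) \left(-96\right) = \left(371 + \left(10 - 11 \cdot 1 \cdot 5\right)\right) \left(-96\right) = \left(371 + \left(10 - 55\right)\right) \left(-96\right) = \left(371 - 45\right) \left(-96\right) = 326 \left(-96\right) = -31296$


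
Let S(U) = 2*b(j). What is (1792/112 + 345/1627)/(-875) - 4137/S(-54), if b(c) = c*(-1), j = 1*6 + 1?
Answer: 841309621/2847250 ≈ 295.48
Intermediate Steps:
j = 7 (j = 6 + 1 = 7)
b(c) = -c
S(U) = -14 (S(U) = 2*(-1*7) = 2*(-7) = -14)
(1792/112 + 345/1627)/(-875) - 4137/S(-54) = (1792/112 + 345/1627)/(-875) - 4137/(-14) = (1792*(1/112) + 345*(1/1627))*(-1/875) - 4137*(-1/14) = (16 + 345/1627)*(-1/875) + 591/2 = (26377/1627)*(-1/875) + 591/2 = -26377/1423625 + 591/2 = 841309621/2847250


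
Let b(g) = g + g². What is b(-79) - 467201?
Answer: -461039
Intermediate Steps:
b(-79) - 467201 = -79*(1 - 79) - 467201 = -79*(-78) - 467201 = 6162 - 467201 = -461039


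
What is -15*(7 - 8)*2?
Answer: 30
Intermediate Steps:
-15*(7 - 8)*2 = -15*(-1)*2 = 15*2 = 30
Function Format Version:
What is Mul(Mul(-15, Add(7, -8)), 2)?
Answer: 30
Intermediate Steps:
Mul(Mul(-15, Add(7, -8)), 2) = Mul(Mul(-15, -1), 2) = Mul(15, 2) = 30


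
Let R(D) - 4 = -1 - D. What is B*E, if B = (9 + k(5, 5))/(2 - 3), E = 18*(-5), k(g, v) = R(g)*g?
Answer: -90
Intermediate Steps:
R(D) = 3 - D (R(D) = 4 + (-1 - D) = 3 - D)
k(g, v) = g*(3 - g) (k(g, v) = (3 - g)*g = g*(3 - g))
E = -90
B = 1 (B = (9 + 5*(3 - 1*5))/(2 - 3) = (9 + 5*(3 - 5))/(-1) = (9 + 5*(-2))*(-1) = (9 - 10)*(-1) = -1*(-1) = 1)
B*E = 1*(-90) = -90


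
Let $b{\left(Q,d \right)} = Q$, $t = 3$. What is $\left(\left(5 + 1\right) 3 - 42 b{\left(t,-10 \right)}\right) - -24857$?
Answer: $24749$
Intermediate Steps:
$\left(\left(5 + 1\right) 3 - 42 b{\left(t,-10 \right)}\right) - -24857 = \left(\left(5 + 1\right) 3 - 126\right) - -24857 = \left(6 \cdot 3 - 126\right) + 24857 = \left(18 - 126\right) + 24857 = -108 + 24857 = 24749$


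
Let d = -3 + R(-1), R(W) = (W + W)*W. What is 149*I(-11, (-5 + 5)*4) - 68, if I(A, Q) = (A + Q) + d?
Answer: -1856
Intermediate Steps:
R(W) = 2*W² (R(W) = (2*W)*W = 2*W²)
d = -1 (d = -3 + 2*(-1)² = -3 + 2*1 = -3 + 2 = -1)
I(A, Q) = -1 + A + Q (I(A, Q) = (A + Q) - 1 = -1 + A + Q)
149*I(-11, (-5 + 5)*4) - 68 = 149*(-1 - 11 + (-5 + 5)*4) - 68 = 149*(-1 - 11 + 0*4) - 68 = 149*(-1 - 11 + 0) - 68 = 149*(-12) - 68 = -1788 - 68 = -1856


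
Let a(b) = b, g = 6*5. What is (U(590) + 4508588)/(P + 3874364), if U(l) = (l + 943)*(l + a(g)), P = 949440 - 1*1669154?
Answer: 2729524/1577325 ≈ 1.7305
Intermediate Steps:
P = -719714 (P = 949440 - 1669154 = -719714)
g = 30
U(l) = (30 + l)*(943 + l) (U(l) = (l + 943)*(l + 30) = (943 + l)*(30 + l) = (30 + l)*(943 + l))
(U(590) + 4508588)/(P + 3874364) = ((28290 + 590² + 973*590) + 4508588)/(-719714 + 3874364) = ((28290 + 348100 + 574070) + 4508588)/3154650 = (950460 + 4508588)*(1/3154650) = 5459048*(1/3154650) = 2729524/1577325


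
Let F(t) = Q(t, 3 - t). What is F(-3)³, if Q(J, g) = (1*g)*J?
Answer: -5832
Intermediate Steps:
Q(J, g) = J*g (Q(J, g) = g*J = J*g)
F(t) = t*(3 - t)
F(-3)³ = (-3*(3 - 1*(-3)))³ = (-3*(3 + 3))³ = (-3*6)³ = (-18)³ = -5832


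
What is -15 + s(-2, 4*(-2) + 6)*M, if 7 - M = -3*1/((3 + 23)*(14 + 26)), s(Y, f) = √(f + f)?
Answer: -15 + 7283*I/520 ≈ -15.0 + 14.006*I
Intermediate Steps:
s(Y, f) = √2*√f (s(Y, f) = √(2*f) = √2*√f)
M = 7283/1040 (M = 7 - (-3)/((14 + 26)*(3 + 23)) = 7 - (-3)/(40*26) = 7 - (-3)/1040 = 7 - 1*(-3/1040) = 7 + 3/1040 = 7283/1040 ≈ 7.0029)
-15 + s(-2, 4*(-2) + 6)*M = -15 + (√2*√(4*(-2) + 6))*(7283/1040) = -15 + (√2*√(-8 + 6))*(7283/1040) = -15 + (√2*√(-2))*(7283/1040) = -15 + (√2*(I*√2))*(7283/1040) = -15 + (2*I)*(7283/1040) = -15 + 7283*I/520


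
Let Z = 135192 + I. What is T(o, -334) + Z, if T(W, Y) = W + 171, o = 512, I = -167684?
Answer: -31809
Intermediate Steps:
T(W, Y) = 171 + W
Z = -32492 (Z = 135192 - 167684 = -32492)
T(o, -334) + Z = (171 + 512) - 32492 = 683 - 32492 = -31809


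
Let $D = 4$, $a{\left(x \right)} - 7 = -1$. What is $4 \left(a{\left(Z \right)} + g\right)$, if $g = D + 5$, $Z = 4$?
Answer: $60$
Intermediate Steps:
$a{\left(x \right)} = 6$ ($a{\left(x \right)} = 7 - 1 = 6$)
$g = 9$ ($g = 4 + 5 = 9$)
$4 \left(a{\left(Z \right)} + g\right) = 4 \left(6 + 9\right) = 4 \cdot 15 = 60$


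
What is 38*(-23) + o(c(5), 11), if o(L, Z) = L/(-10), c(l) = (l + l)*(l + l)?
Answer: -884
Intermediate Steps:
c(l) = 4*l² (c(l) = (2*l)*(2*l) = 4*l²)
o(L, Z) = -L/10 (o(L, Z) = L*(-⅒) = -L/10)
38*(-23) + o(c(5), 11) = 38*(-23) - 2*5²/5 = -874 - 2*25/5 = -874 - ⅒*100 = -874 - 10 = -884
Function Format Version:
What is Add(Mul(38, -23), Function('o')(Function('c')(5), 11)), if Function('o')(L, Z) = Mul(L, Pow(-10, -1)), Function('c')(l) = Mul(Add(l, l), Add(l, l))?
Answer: -884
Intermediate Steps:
Function('c')(l) = Mul(4, Pow(l, 2)) (Function('c')(l) = Mul(Mul(2, l), Mul(2, l)) = Mul(4, Pow(l, 2)))
Function('o')(L, Z) = Mul(Rational(-1, 10), L) (Function('o')(L, Z) = Mul(L, Rational(-1, 10)) = Mul(Rational(-1, 10), L))
Add(Mul(38, -23), Function('o')(Function('c')(5), 11)) = Add(Mul(38, -23), Mul(Rational(-1, 10), Mul(4, Pow(5, 2)))) = Add(-874, Mul(Rational(-1, 10), Mul(4, 25))) = Add(-874, Mul(Rational(-1, 10), 100)) = Add(-874, -10) = -884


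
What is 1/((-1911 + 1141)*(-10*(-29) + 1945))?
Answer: -1/1720950 ≈ -5.8107e-7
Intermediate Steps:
1/((-1911 + 1141)*(-10*(-29) + 1945)) = 1/((-770)*(290 + 1945)) = -1/770/2235 = -1/770*1/2235 = -1/1720950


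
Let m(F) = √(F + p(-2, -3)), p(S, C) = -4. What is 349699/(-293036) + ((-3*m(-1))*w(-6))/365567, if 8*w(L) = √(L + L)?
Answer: -349699/293036 + 3*√15/1462268 ≈ -1.1934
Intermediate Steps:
m(F) = √(-4 + F) (m(F) = √(F - 4) = √(-4 + F))
w(L) = √2*√L/8 (w(L) = √(L + L)/8 = √(2*L)/8 = (√2*√L)/8 = √2*√L/8)
349699/(-293036) + ((-3*m(-1))*w(-6))/365567 = 349699/(-293036) + ((-3*√(-4 - 1))*(√2*√(-6)/8))/365567 = 349699*(-1/293036) + ((-3*I*√5)*(√2*(I*√6)/8))*(1/365567) = -349699/293036 + ((-3*I*√5)*(I*√3/4))*(1/365567) = -349699/293036 + (3*√15/4)*(1/365567) = -349699/293036 + 3*√15/1462268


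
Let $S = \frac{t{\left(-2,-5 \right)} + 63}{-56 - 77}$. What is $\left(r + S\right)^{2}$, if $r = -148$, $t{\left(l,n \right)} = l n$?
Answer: $\frac{390339049}{17689} \approx 22067.0$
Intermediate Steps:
$S = - \frac{73}{133}$ ($S = \frac{\left(-2\right) \left(-5\right) + 63}{-56 - 77} = \frac{10 + 63}{-133} = 73 \left(- \frac{1}{133}\right) = - \frac{73}{133} \approx -0.54887$)
$\left(r + S\right)^{2} = \left(-148 - \frac{73}{133}\right)^{2} = \left(- \frac{19757}{133}\right)^{2} = \frac{390339049}{17689}$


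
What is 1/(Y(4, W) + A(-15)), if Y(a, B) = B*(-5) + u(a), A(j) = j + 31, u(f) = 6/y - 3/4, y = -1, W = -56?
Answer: 4/1157 ≈ 0.0034572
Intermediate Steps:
u(f) = -27/4 (u(f) = 6/(-1) - 3/4 = 6*(-1) - 3*1/4 = -6 - 3/4 = -27/4)
A(j) = 31 + j
Y(a, B) = -27/4 - 5*B (Y(a, B) = B*(-5) - 27/4 = -5*B - 27/4 = -27/4 - 5*B)
1/(Y(4, W) + A(-15)) = 1/((-27/4 - 5*(-56)) + (31 - 15)) = 1/((-27/4 + 280) + 16) = 1/(1093/4 + 16) = 1/(1157/4) = 4/1157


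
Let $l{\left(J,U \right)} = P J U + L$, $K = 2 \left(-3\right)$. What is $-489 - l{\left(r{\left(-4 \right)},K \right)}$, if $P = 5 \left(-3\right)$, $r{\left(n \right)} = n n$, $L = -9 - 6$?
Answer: $-1914$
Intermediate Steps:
$K = -6$
$L = -15$
$r{\left(n \right)} = n^{2}$
$P = -15$
$l{\left(J,U \right)} = -15 - 15 J U$ ($l{\left(J,U \right)} = - 15 J U - 15 = -15 - 15 J U$)
$-489 - l{\left(r{\left(-4 \right)},K \right)} = -489 - \left(-15 - 15 \left(-4\right)^{2} \left(-6\right)\right) = -489 - \left(-15 - 240 \left(-6\right)\right) = -489 - \left(-15 + 1440\right) = -489 - 1425 = -1914$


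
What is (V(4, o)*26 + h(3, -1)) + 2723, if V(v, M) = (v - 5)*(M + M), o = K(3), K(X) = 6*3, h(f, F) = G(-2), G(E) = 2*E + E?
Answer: 1781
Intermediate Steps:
G(E) = 3*E
h(f, F) = -6 (h(f, F) = 3*(-2) = -6)
K(X) = 18
o = 18
V(v, M) = 2*M*(-5 + v) (V(v, M) = (-5 + v)*(2*M) = 2*M*(-5 + v))
(V(4, o)*26 + h(3, -1)) + 2723 = ((2*18*(-5 + 4))*26 - 6) + 2723 = ((2*18*(-1))*26 - 6) + 2723 = (-36*26 - 6) + 2723 = (-936 - 6) + 2723 = -942 + 2723 = 1781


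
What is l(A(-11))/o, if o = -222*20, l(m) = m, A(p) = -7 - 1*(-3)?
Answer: 1/1110 ≈ 0.00090090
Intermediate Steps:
A(p) = -4 (A(p) = -7 + 3 = -4)
o = -4440
l(A(-11))/o = -4/(-4440) = -4*(-1/4440) = 1/1110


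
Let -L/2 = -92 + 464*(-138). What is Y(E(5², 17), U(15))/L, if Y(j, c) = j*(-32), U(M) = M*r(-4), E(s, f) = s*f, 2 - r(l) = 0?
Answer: -100/943 ≈ -0.10604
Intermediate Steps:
L = 128248 (L = -2*(-92 + 464*(-138)) = -2*(-92 - 64032) = -2*(-64124) = 128248)
r(l) = 2 (r(l) = 2 - 1*0 = 2 + 0 = 2)
E(s, f) = f*s
U(M) = 2*M (U(M) = M*2 = 2*M)
Y(j, c) = -32*j
Y(E(5², 17), U(15))/L = -544*5²/128248 = -544*25*(1/128248) = -32*425*(1/128248) = -13600*1/128248 = -100/943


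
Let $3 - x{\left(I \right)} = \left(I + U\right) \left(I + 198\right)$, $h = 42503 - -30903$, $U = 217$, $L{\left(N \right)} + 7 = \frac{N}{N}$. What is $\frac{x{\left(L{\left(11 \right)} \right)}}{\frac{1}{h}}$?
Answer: $-2973603654$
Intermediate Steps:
$L{\left(N \right)} = -6$ ($L{\left(N \right)} = -7 + \frac{N}{N} = -7 + 1 = -6$)
$h = 73406$ ($h = 42503 + 30903 = 73406$)
$x{\left(I \right)} = 3 - \left(198 + I\right) \left(217 + I\right)$ ($x{\left(I \right)} = 3 - \left(I + 217\right) \left(I + 198\right) = 3 - \left(217 + I\right) \left(198 + I\right) = 3 - \left(198 + I\right) \left(217 + I\right)$)
$\frac{x{\left(L{\left(11 \right)} \right)}}{\frac{1}{h}} = \frac{-42963 - \left(-6\right)^{2} - -2490}{\frac{1}{73406}} = \left(-42963 - 36 + 2490\right) \frac{1}{\frac{1}{73406}} = \left(-42963 - 36 + 2490\right) 73406 = \left(-40509\right) 73406 = -2973603654$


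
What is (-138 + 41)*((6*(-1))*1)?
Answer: 582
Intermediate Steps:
(-138 + 41)*((6*(-1))*1) = -(-582) = -97*(-6) = 582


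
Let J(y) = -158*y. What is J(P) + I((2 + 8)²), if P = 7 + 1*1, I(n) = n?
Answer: -1164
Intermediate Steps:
P = 8 (P = 7 + 1 = 8)
J(P) + I((2 + 8)²) = -158*8 + (2 + 8)² = -1264 + 10² = -1264 + 100 = -1164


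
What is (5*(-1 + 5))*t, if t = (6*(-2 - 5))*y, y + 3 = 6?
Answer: -2520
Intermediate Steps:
y = 3 (y = -3 + 6 = 3)
t = -126 (t = (6*(-2 - 5))*3 = (6*(-7))*3 = -42*3 = -126)
(5*(-1 + 5))*t = (5*(-1 + 5))*(-126) = (5*4)*(-126) = 20*(-126) = -2520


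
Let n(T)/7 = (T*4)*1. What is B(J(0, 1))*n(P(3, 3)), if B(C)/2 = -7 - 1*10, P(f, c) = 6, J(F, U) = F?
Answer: -5712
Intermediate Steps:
B(C) = -34 (B(C) = 2*(-7 - 1*10) = 2*(-7 - 10) = 2*(-17) = -34)
n(T) = 28*T (n(T) = 7*((T*4)*1) = 7*((4*T)*1) = 7*(4*T) = 28*T)
B(J(0, 1))*n(P(3, 3)) = -952*6 = -34*168 = -5712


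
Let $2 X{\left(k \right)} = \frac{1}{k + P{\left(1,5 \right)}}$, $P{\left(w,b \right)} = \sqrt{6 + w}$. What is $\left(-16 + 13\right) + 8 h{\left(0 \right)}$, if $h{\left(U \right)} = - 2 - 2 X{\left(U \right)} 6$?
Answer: $-3 + \frac{96 \sqrt{7}}{7} \approx 33.285$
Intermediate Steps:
$X{\left(k \right)} = \frac{1}{2 \left(k + \sqrt{7}\right)}$ ($X{\left(k \right)} = \frac{1}{2 \left(k + \sqrt{6 + 1}\right)} = \frac{1}{2 \left(k + \sqrt{7}\right)}$)
$h{\left(U \right)} = \frac{12}{U + \sqrt{7}}$ ($h{\left(U \right)} = - 2 - 2 \frac{1}{2 \left(U + \sqrt{7}\right)} 6 = - 2 - \frac{1}{U + \sqrt{7}} \cdot 6 = - 2 \left(- \frac{6}{U + \sqrt{7}}\right) = \frac{12}{U + \sqrt{7}}$)
$\left(-16 + 13\right) + 8 h{\left(0 \right)} = \left(-16 + 13\right) + 8 \frac{12}{0 + \sqrt{7}} = -3 + 8 \frac{12}{\sqrt{7}} = -3 + 8 \cdot 12 \frac{\sqrt{7}}{7} = -3 + 8 \frac{12 \sqrt{7}}{7} = -3 + \frac{96 \sqrt{7}}{7}$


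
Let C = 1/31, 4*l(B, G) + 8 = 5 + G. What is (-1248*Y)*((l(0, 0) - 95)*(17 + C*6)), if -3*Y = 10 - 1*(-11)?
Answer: -445839576/31 ≈ -1.4382e+7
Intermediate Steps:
Y = -7 (Y = -(10 - 1*(-11))/3 = -(10 + 11)/3 = -⅓*21 = -7)
l(B, G) = -¾ + G/4 (l(B, G) = -2 + (5 + G)/4 = -2 + (5/4 + G/4) = -¾ + G/4)
C = 1/31 ≈ 0.032258
(-1248*Y)*((l(0, 0) - 95)*(17 + C*6)) = (-1248*(-7))*(((-¾ + (¼)*0) - 95)*(17 + (1/31)*6)) = (-156*(-56))*(((-¾ + 0) - 95)*(17 + 6/31)) = 8736*((-¾ - 95)*(533/31)) = 8736*(-383/4*533/31) = 8736*(-204139/124) = -445839576/31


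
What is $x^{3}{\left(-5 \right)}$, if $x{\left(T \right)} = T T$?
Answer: $15625$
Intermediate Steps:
$x{\left(T \right)} = T^{2}$
$x^{3}{\left(-5 \right)} = \left(\left(-5\right)^{2}\right)^{3} = 25^{3} = 15625$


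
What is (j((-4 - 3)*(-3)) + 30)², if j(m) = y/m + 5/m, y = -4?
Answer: 398161/441 ≈ 902.86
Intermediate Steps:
j(m) = 1/m (j(m) = -4/m + 5/m = 1/m)
(j((-4 - 3)*(-3)) + 30)² = (1/((-4 - 3)*(-3)) + 30)² = (1/(-7*(-3)) + 30)² = (1/21 + 30)² = (631/21)² = 398161/441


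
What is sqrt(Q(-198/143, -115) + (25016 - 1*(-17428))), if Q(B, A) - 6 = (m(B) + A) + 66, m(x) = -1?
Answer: 20*sqrt(106) ≈ 205.91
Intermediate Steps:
Q(B, A) = 71 + A (Q(B, A) = 6 + ((-1 + A) + 66) = 6 + (65 + A) = 71 + A)
sqrt(Q(-198/143, -115) + (25016 - 1*(-17428))) = sqrt((71 - 115) + (25016 - 1*(-17428))) = sqrt(-44 + (25016 + 17428)) = sqrt(-44 + 42444) = sqrt(42400) = 20*sqrt(106)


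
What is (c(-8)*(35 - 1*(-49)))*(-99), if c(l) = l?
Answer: 66528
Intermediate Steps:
(c(-8)*(35 - 1*(-49)))*(-99) = -8*(35 - 1*(-49))*(-99) = -8*(35 + 49)*(-99) = -8*84*(-99) = -672*(-99) = 66528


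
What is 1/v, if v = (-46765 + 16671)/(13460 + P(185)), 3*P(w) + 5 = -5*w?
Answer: -6575/15047 ≈ -0.43696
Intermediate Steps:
P(w) = -5/3 - 5*w/3 (P(w) = -5/3 + (-5*w)/3 = -5/3 - 5*w/3)
v = -15047/6575 (v = (-46765 + 16671)/(13460 + (-5/3 - 5/3*185)) = -30094/(13460 + (-5/3 - 925/3)) = -30094/(13460 - 310) = -30094/13150 = -30094*1/13150 = -15047/6575 ≈ -2.2885)
1/v = 1/(-15047/6575) = -6575/15047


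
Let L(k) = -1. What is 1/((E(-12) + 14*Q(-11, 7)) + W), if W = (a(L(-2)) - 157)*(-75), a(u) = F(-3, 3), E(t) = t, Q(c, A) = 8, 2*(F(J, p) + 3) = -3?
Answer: 2/24425 ≈ 8.1883e-5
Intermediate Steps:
F(J, p) = -9/2 (F(J, p) = -3 + (½)*(-3) = -3 - 3/2 = -9/2)
a(u) = -9/2
W = 24225/2 (W = (-9/2 - 157)*(-75) = -323/2*(-75) = 24225/2 ≈ 12113.)
1/((E(-12) + 14*Q(-11, 7)) + W) = 1/((-12 + 14*8) + 24225/2) = 1/((-12 + 112) + 24225/2) = 1/(100 + 24225/2) = 1/(24425/2) = 2/24425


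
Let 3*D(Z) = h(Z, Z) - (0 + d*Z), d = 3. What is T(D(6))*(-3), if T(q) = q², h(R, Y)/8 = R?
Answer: -300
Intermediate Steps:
h(R, Y) = 8*R
D(Z) = 5*Z/3 (D(Z) = (8*Z - (0 + 3*Z))/3 = (8*Z - 3*Z)/3 = (5*Z)/3 = 5*Z/3)
T(D(6))*(-3) = ((5/3)*6)²*(-3) = 10²*(-3) = 100*(-3) = -300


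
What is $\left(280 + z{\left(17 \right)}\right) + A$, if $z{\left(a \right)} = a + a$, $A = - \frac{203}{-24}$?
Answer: $\frac{7739}{24} \approx 322.46$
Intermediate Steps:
$A = \frac{203}{24}$ ($A = \left(-203\right) \left(- \frac{1}{24}\right) = \frac{203}{24} \approx 8.4583$)
$z{\left(a \right)} = 2 a$
$\left(280 + z{\left(17 \right)}\right) + A = \left(280 + 2 \cdot 17\right) + \frac{203}{24} = \left(280 + 34\right) + \frac{203}{24} = 314 + \frac{203}{24} = \frac{7739}{24}$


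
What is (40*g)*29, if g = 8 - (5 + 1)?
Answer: 2320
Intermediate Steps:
g = 2 (g = 8 - 1*6 = 8 - 6 = 2)
(40*g)*29 = (40*2)*29 = 80*29 = 2320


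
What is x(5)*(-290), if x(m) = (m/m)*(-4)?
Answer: 1160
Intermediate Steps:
x(m) = -4 (x(m) = 1*(-4) = -4)
x(5)*(-290) = -4*(-290) = 1160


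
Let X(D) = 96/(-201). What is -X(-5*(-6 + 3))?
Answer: 32/67 ≈ 0.47761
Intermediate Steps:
X(D) = -32/67 (X(D) = 96*(-1/201) = -32/67)
-X(-5*(-6 + 3)) = -1*(-32/67) = 32/67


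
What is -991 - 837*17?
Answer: -15220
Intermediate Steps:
-991 - 837*17 = -991 - 14229 = -15220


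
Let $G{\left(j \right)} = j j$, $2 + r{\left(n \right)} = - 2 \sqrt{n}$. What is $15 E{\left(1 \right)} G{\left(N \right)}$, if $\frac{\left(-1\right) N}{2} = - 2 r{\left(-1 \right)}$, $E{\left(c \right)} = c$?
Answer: $1920 i \approx 1920.0 i$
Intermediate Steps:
$r{\left(n \right)} = -2 - 2 \sqrt{n}$
$N = -8 - 8 i$ ($N = - 2 \left(- 2 \left(-2 - 2 \sqrt{-1}\right)\right) = - 2 \left(- 2 \left(-2 - 2 i\right)\right) = - 2 \left(4 + 4 i\right) = -8 - 8 i \approx -8.0 - 8.0 i$)
$G{\left(j \right)} = j^{2}$
$15 E{\left(1 \right)} G{\left(N \right)} = 15 \cdot 1 \left(-8 - 8 i\right)^{2} = 15 \left(-8 - 8 i\right)^{2}$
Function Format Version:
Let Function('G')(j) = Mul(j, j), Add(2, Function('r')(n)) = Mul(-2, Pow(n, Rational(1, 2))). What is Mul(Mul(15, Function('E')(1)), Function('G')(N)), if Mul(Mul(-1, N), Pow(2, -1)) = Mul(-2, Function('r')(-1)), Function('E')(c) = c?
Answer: Mul(1920, I) ≈ Mul(1920.0, I)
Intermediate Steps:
Function('r')(n) = Add(-2, Mul(-2, Pow(n, Rational(1, 2))))
N = Add(-8, Mul(-8, I)) (N = Mul(-2, Mul(-2, Add(-2, Mul(-2, Pow(-1, Rational(1, 2)))))) = Mul(-2, Mul(-2, Add(-2, Mul(-2, I)))) = Mul(-2, Add(4, Mul(4, I))) = Add(-8, Mul(-8, I)) ≈ Add(-8.0000, Mul(-8.0000, I)))
Function('G')(j) = Pow(j, 2)
Mul(Mul(15, Function('E')(1)), Function('G')(N)) = Mul(Mul(15, 1), Pow(Add(-8, Mul(-8, I)), 2)) = Mul(15, Pow(Add(-8, Mul(-8, I)), 2))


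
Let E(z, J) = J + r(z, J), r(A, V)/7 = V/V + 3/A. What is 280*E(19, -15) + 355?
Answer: -29935/19 ≈ -1575.5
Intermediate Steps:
r(A, V) = 7 + 21/A (r(A, V) = 7*(V/V + 3/A) = 7*(1 + 3/A) = 7 + 21/A)
E(z, J) = 7 + J + 21/z (E(z, J) = J + (7 + 21/z) = 7 + J + 21/z)
280*E(19, -15) + 355 = 280*(7 - 15 + 21/19) + 355 = 280*(-131/19) + 355 = -36680/19 + 355 = -29935/19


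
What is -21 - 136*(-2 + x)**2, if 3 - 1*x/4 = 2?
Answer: -565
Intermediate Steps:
x = 4 (x = 12 - 4*2 = 12 - 8 = 4)
-21 - 136*(-2 + x)**2 = -21 - 136*(-2 + 4)**2 = -21 - 136*2**2 = -21 - 136*4 = -21 - 544 = -565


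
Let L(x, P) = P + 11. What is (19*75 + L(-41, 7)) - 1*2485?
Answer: -1042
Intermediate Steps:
L(x, P) = 11 + P
(19*75 + L(-41, 7)) - 1*2485 = (19*75 + (11 + 7)) - 1*2485 = (1425 + 18) - 2485 = 1443 - 2485 = -1042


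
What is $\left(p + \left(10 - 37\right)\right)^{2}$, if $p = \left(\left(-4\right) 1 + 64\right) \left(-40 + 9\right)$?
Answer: $3560769$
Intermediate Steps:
$p = -1860$ ($p = \left(-4 + 64\right) \left(-31\right) = 60 \left(-31\right) = -1860$)
$\left(p + \left(10 - 37\right)\right)^{2} = \left(-1860 + \left(10 - 37\right)\right)^{2} = \left(-1860 - 27\right)^{2} = \left(-1887\right)^{2} = 3560769$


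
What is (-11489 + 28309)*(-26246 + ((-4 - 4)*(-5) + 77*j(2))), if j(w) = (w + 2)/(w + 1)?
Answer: -1317174200/3 ≈ -4.3906e+8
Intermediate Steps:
j(w) = (2 + w)/(1 + w)
(-11489 + 28309)*(-26246 + ((-4 - 4)*(-5) + 77*j(2))) = (-11489 + 28309)*(-26246 + ((-4 - 4)*(-5) + 77*((2 + 2)/(1 + 2)))) = 16820*(-26246 + (-8*(-5) + 77*(4/3))) = 16820*(-26246 + (40 + 77*((⅓)*4))) = 16820*(-26246 + (40 + 77*(4/3))) = 16820*(-26246 + (40 + 308/3)) = 16820*(-26246 + 428/3) = 16820*(-78310/3) = -1317174200/3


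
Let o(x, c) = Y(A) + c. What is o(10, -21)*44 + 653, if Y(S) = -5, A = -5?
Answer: -491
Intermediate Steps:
o(x, c) = -5 + c
o(10, -21)*44 + 653 = (-5 - 21)*44 + 653 = -26*44 + 653 = -1144 + 653 = -491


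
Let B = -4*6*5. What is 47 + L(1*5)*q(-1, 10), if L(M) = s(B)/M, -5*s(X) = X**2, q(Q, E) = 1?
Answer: -529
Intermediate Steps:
B = -120 (B = -24*5 = -120)
s(X) = -X**2/5
L(M) = -2880/M (L(M) = (-1/5*(-120)**2)/M = (-1/5*14400)/M = -2880/M)
47 + L(1*5)*q(-1, 10) = 47 - 2880/(1*5)*1 = 47 - 2880/5*1 = 47 - 2880*1/5*1 = 47 - 576*1 = 47 - 576 = -529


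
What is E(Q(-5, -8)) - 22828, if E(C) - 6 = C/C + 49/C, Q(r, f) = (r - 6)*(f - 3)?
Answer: -2761292/121 ≈ -22821.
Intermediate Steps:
Q(r, f) = (-6 + r)*(-3 + f)
E(C) = 7 + 49/C (E(C) = 6 + (C/C + 49/C) = 6 + (1 + 49/C) = 7 + 49/C)
E(Q(-5, -8)) - 22828 = (7 + 49/(18 - 6*(-8) - 3*(-5) - 8*(-5))) - 22828 = (7 + 49/(18 + 48 + 15 + 40)) - 22828 = (7 + 49/121) - 22828 = 896/121 - 22828 = -2761292/121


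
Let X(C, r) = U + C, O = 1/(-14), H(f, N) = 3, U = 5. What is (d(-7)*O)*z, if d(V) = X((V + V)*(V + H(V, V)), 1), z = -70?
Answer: 305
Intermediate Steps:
O = -1/14 ≈ -0.071429
X(C, r) = 5 + C
d(V) = 5 + 2*V*(3 + V) (d(V) = 5 + (V + V)*(V + 3) = 5 + (2*V)*(3 + V) = 5 + 2*V*(3 + V))
(d(-7)*O)*z = ((5 + 2*(-7)*(3 - 7))*(-1/14))*(-70) = ((5 + 2*(-7)*(-4))*(-1/14))*(-70) = ((5 + 56)*(-1/14))*(-70) = (61*(-1/14))*(-70) = -61/14*(-70) = 305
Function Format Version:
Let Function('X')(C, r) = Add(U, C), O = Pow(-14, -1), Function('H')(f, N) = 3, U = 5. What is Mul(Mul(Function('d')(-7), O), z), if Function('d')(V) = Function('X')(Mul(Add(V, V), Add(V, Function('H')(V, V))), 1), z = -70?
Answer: 305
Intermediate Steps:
O = Rational(-1, 14) ≈ -0.071429
Function('X')(C, r) = Add(5, C)
Function('d')(V) = Add(5, Mul(2, V, Add(3, V))) (Function('d')(V) = Add(5, Mul(Add(V, V), Add(V, 3))) = Add(5, Mul(Mul(2, V), Add(3, V))) = Add(5, Mul(2, V, Add(3, V))))
Mul(Mul(Function('d')(-7), O), z) = Mul(Mul(Add(5, Mul(2, -7, Add(3, -7))), Rational(-1, 14)), -70) = Mul(Mul(Add(5, Mul(2, -7, -4)), Rational(-1, 14)), -70) = Mul(Mul(Add(5, 56), Rational(-1, 14)), -70) = Mul(Mul(61, Rational(-1, 14)), -70) = Mul(Rational(-61, 14), -70) = 305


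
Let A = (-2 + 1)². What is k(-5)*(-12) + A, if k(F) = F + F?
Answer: 121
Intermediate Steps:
A = 1 (A = (-1)² = 1)
k(F) = 2*F
k(-5)*(-12) + A = (2*(-5))*(-12) + 1 = -10*(-12) + 1 = 120 + 1 = 121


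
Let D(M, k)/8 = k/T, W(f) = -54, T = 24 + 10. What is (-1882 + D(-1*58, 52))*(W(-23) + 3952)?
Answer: -123901828/17 ≈ -7.2883e+6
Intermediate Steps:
T = 34
D(M, k) = 4*k/17 (D(M, k) = 8*(k/34) = 4*k/17)
(-1882 + D(-1*58, 52))*(W(-23) + 3952) = (-1882 + (4/17)*52)*(-54 + 3952) = (-1882 + 208/17)*3898 = -31786/17*3898 = -123901828/17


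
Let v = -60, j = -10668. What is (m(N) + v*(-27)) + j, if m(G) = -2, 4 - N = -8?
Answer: -9050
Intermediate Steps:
N = 12 (N = 4 - 1*(-8) = 4 + 8 = 12)
(m(N) + v*(-27)) + j = (-2 - 60*(-27)) - 10668 = (-2 + 1620) - 10668 = 1618 - 10668 = -9050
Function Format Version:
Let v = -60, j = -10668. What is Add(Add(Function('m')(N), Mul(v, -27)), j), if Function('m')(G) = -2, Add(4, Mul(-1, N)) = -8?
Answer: -9050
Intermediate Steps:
N = 12 (N = Add(4, Mul(-1, -8)) = Add(4, 8) = 12)
Add(Add(Function('m')(N), Mul(v, -27)), j) = Add(Add(-2, Mul(-60, -27)), -10668) = Add(Add(-2, 1620), -10668) = Add(1618, -10668) = -9050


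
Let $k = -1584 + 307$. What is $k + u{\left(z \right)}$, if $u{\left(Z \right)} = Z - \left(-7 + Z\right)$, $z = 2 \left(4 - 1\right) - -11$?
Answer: $-1270$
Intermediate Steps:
$z = 17$ ($z = 2 \cdot 3 + 11 = 6 + 11 = 17$)
$k = -1277$
$u{\left(Z \right)} = 7$
$k + u{\left(z \right)} = -1277 + 7 = -1270$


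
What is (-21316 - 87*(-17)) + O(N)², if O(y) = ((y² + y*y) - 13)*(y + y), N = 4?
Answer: 3267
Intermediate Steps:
O(y) = 2*y*(-13 + 2*y²) (O(y) = ((y² + y²) - 13)*(2*y) = (2*y² - 13)*(2*y) = (-13 + 2*y²)*(2*y) = 2*y*(-13 + 2*y²))
(-21316 - 87*(-17)) + O(N)² = (-21316 - 87*(-17)) + (-26*4 + 4*4³)² = (-21316 - 1*(-1479)) + (-104 + 4*64)² = (-21316 + 1479) + (-104 + 256)² = -19837 + 152² = -19837 + 23104 = 3267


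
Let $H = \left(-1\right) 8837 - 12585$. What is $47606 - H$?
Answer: $69028$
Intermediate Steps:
$H = -21422$ ($H = -8837 - 12585 = -21422$)
$47606 - H = 47606 - -21422 = 47606 + 21422 = 69028$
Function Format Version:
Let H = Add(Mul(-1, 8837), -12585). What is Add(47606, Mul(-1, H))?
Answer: 69028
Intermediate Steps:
H = -21422 (H = Add(-8837, -12585) = -21422)
Add(47606, Mul(-1, H)) = Add(47606, Mul(-1, -21422)) = Add(47606, 21422) = 69028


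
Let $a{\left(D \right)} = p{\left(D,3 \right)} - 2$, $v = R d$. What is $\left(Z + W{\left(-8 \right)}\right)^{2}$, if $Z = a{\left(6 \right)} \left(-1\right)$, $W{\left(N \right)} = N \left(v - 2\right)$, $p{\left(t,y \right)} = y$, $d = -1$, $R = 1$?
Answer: $529$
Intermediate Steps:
$v = -1$ ($v = 1 \left(-1\right) = -1$)
$a{\left(D \right)} = 1$ ($a{\left(D \right)} = 3 - 2 = 1$)
$W{\left(N \right)} = - 3 N$ ($W{\left(N \right)} = N \left(-1 - 2\right) = N \left(-3\right) = - 3 N$)
$Z = -1$ ($Z = 1 \left(-1\right) = -1$)
$\left(Z + W{\left(-8 \right)}\right)^{2} = \left(-1 - -24\right)^{2} = \left(-1 + 24\right)^{2} = 23^{2} = 529$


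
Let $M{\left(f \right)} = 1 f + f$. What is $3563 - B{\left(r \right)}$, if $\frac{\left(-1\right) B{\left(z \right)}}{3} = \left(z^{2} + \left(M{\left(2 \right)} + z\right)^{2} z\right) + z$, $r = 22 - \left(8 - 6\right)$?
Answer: $39383$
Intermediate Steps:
$r = 20$ ($r = 22 - \left(8 - 6\right) = 22 - 2 = 20$)
$M{\left(f \right)} = 2 f$ ($M{\left(f \right)} = f + f = 2 f$)
$B{\left(z \right)} = - 3 z - 3 z^{2} - 3 z \left(4 + z\right)^{2}$ ($B{\left(z \right)} = - 3 \left(\left(z^{2} + \left(2 \cdot 2 + z\right)^{2} z\right) + z\right) = - 3 \left(\left(z^{2} + \left(4 + z\right)^{2} z\right) + z\right) = - 3 \left(\left(z^{2} + z \left(4 + z\right)^{2}\right) + z\right) = - 3 \left(z + z^{2} + z \left(4 + z\right)^{2}\right) = - 3 z - 3 z^{2} - 3 z \left(4 + z\right)^{2}$)
$3563 - B{\left(r \right)} = 3563 - \left(-3\right) 20 \left(1 + 20 + \left(4 + 20\right)^{2}\right) = 3563 - \left(-3\right) 20 \left(1 + 20 + 24^{2}\right) = 3563 - \left(-3\right) 20 \left(1 + 20 + 576\right) = 3563 - \left(-3\right) 20 \cdot 597 = 3563 - -35820 = 3563 + 35820 = 39383$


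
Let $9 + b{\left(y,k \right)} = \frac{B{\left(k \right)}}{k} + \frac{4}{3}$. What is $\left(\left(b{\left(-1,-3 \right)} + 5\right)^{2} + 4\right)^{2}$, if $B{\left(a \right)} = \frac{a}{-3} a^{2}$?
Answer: $\frac{105625}{81} \approx 1304.0$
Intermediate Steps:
$B{\left(a \right)} = - \frac{a^{3}}{3}$ ($B{\left(a \right)} = a \left(- \frac{1}{3}\right) a^{2} = - \frac{a}{3} a^{2} = - \frac{a^{3}}{3}$)
$b{\left(y,k \right)} = - \frac{23}{3} - \frac{k^{2}}{3}$ ($b{\left(y,k \right)} = -9 + \left(\frac{\left(- \frac{1}{3}\right) k^{3}}{k} + \frac{4}{3}\right) = -9 - \left(- \frac{4}{3} + \frac{k^{2}}{3}\right) = - \frac{23}{3} - \frac{k^{2}}{3}$)
$\left(\left(b{\left(-1,-3 \right)} + 5\right)^{2} + 4\right)^{2} = \left(\left(\left(- \frac{23}{3} - \frac{\left(-3\right)^{2}}{3}\right) + 5\right)^{2} + 4\right)^{2} = \left(\left(\left(- \frac{23}{3} - 3\right) + 5\right)^{2} + 4\right)^{2} = \left(\left(- \frac{32}{3} + 5\right)^{2} + 4\right)^{2} = \left(\left(- \frac{17}{3}\right)^{2} + 4\right)^{2} = \left(\frac{289}{9} + 4\right)^{2} = \left(\frac{325}{9}\right)^{2} = \frac{105625}{81}$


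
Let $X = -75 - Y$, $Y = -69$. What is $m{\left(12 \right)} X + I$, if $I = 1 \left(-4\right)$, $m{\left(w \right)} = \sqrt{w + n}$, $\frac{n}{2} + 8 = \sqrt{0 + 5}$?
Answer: $-4 - 6 \sqrt{-4 + 2 \sqrt{5}} \approx -8.1227$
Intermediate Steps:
$n = -16 + 2 \sqrt{5}$ ($n = -16 + 2 \sqrt{0 + 5} = -16 + 2 \sqrt{5} \approx -11.528$)
$m{\left(w \right)} = \sqrt{-16 + w + 2 \sqrt{5}}$ ($m{\left(w \right)} = \sqrt{w - \left(16 - 2 \sqrt{5}\right)} = \sqrt{-16 + w + 2 \sqrt{5}}$)
$I = -4$
$X = -6$ ($X = -75 - -69 = -75 + 69 = -6$)
$m{\left(12 \right)} X + I = \sqrt{-16 + 12 + 2 \sqrt{5}} \left(-6\right) - 4 = \sqrt{-4 + 2 \sqrt{5}} \left(-6\right) - 4 = - 6 \sqrt{-4 + 2 \sqrt{5}} - 4 = -4 - 6 \sqrt{-4 + 2 \sqrt{5}}$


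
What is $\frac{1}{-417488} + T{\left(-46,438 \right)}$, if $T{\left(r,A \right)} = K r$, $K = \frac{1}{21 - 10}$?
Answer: $- \frac{19204459}{4592368} \approx -4.1818$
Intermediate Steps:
$K = \frac{1}{11}$ ($K = \frac{1}{21 - 10} = \frac{1}{11} \approx 0.090909$)
$T{\left(r,A \right)} = \frac{r}{11}$
$\frac{1}{-417488} + T{\left(-46,438 \right)} = \frac{1}{-417488} + \frac{1}{11} \left(-46\right) = - \frac{1}{417488} - \frac{46}{11} = - \frac{19204459}{4592368}$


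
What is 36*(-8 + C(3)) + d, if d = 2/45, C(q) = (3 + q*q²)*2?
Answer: 84242/45 ≈ 1872.0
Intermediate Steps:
C(q) = 6 + 2*q³ (C(q) = (3 + q³)*2 = 6 + 2*q³)
d = 2/45 (d = 2*(1/45) = 2/45 ≈ 0.044444)
36*(-8 + C(3)) + d = 36*(-8 + (6 + 2*3³)) + 2/45 = 36*(-8 + (6 + 2*27)) + 2/45 = 36*(-8 + (6 + 54)) + 2/45 = 36*(-8 + 60) + 2/45 = 36*52 + 2/45 = 1872 + 2/45 = 84242/45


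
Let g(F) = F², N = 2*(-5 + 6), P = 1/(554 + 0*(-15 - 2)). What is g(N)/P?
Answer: 2216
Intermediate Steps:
P = 1/554 (P = 1/(554 + 0*(-17)) = 1/(554 + 0) = 1/554 ≈ 0.0018051)
N = 2 (N = 2*1 = 2)
g(N)/P = 2²/(1/554) = 4*554 = 2216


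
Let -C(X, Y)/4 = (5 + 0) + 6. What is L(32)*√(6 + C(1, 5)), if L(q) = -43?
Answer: -43*I*√38 ≈ -265.07*I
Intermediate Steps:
C(X, Y) = -44 (C(X, Y) = -4*((5 + 0) + 6) = -4*(5 + 6) = -4*11 = -44)
L(32)*√(6 + C(1, 5)) = -43*√(6 - 44) = -43*I*√38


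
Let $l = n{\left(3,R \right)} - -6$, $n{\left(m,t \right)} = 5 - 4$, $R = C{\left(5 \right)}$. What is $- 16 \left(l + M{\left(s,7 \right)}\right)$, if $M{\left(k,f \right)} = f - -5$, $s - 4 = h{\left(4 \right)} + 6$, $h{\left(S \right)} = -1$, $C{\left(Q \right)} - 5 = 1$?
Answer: $-304$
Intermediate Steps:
$C{\left(Q \right)} = 6$ ($C{\left(Q \right)} = 5 + 1 = 6$)
$R = 6$
$n{\left(m,t \right)} = 1$ ($n{\left(m,t \right)} = 5 - 4 = 1$)
$s = 9$ ($s = 4 + \left(-1 + 6\right) = 4 + 5 = 9$)
$l = 7$ ($l = 1 - -6 = 1 + 6 = 7$)
$M{\left(k,f \right)} = 5 + f$ ($M{\left(k,f \right)} = f + 5 = 5 + f$)
$- 16 \left(l + M{\left(s,7 \right)}\right) = - 16 \left(7 + \left(5 + 7\right)\right) = - 16 \left(7 + 12\right) = \left(-16\right) 19 = -304$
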